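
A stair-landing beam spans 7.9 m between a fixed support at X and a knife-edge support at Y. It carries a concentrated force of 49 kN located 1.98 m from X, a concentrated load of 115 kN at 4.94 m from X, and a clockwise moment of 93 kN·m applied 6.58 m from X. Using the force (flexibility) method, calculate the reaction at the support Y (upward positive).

R_Y = 74.79 kN

Release the roller at Y. Primary structure: cantilever fixed at X.
Primary-structure tip deflection at Y by superposition:
  point load 49 at a = 1.98: Pa²(3L − a)/(6EI) = 695.4/EI
  point load 115 at a = 4.94: Pa²(3L − a)/(6EI) = 8775/EI
  clockwise couple 93 at a = 6.58: M₀a(2L − a)/(2EI) = 2821/EI
  δ_0 = 12291/EI
Flexibility coefficient — unit upward force at Y: δ_{YY} = L³/(3EI) = 164.3/EI.
Compatibility at Y: δ_0 − R_Y·δ_{YY} = 0, so R_Y = 12291/164.3 = 74.79 kN.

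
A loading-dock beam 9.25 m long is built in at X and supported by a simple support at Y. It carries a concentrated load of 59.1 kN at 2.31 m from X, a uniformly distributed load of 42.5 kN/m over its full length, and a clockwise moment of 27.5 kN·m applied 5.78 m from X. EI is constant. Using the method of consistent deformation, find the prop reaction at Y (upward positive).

R_Y = 156.3 kN

Choose R_Y as the redundant. The primary structure is the cantilever fixed at X.
Free-end deflection of the primary structure under the applied loading (downward +):
  point load 59.1 at a = 2.31: Pa²(3L − a)/(6EI) = 1337/EI
  UDL 42.5: wL⁴/(8EI) = 38893/EI
  clockwise couple 27.5 at a = 5.78: M₀a(2L − a)/(2EI) = 1011/EI
  δ_0 = 41241/EI
Tip deflection under a unit load at Y: L³/(3EI) = 263.8/EI.
Compatibility at Y: δ_0 − R_Y·δ_{YY} = 0, so R_Y = 41241/263.8 = 156.3 kN.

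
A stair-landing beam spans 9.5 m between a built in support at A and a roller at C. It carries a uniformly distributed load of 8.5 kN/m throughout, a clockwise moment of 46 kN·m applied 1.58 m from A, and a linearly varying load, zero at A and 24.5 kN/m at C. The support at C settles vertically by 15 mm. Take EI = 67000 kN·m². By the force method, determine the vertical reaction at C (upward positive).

Choose R_C as the redundant. The primary structure is the cantilever fixed at A.
Primary-structure tip deflection at C by superposition:
  UDL 8.5: wL⁴/(8EI) = 8654/EI
  clockwise couple 46 at a = 1.58: M₀a(2L − a)/(2EI) = 633/EI
  triangular load, peak 24.5 at the free end: 11w₀L⁴/(120EI) = 18292/EI
  δ_0 = 27580/EI
Flexibility coefficient — unit upward force at C: δ_{CC} = L³/(3EI) = 285.8/EI.
With EI = 67000 kN·m²: δ_0 = 0.41164 m and δ_{CC} = 0.004266 m/kN.
Compatibility — the beam at C must follow the support down by 0.015 m: δ_0 − R_C·δ_{CC} = 0.015, so R_C = (0.41164 − 0.015)/0.004266 = 92.99 kN.

R_C = 92.99 kN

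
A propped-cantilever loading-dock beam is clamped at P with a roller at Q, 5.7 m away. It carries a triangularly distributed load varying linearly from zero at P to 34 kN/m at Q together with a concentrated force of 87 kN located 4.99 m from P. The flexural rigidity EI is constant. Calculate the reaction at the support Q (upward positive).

R_Q = 124.1 kN

Release the roller at Q. Primary structure: cantilever fixed at P.
Deflection at Q on the released cantilever, summing each load's contribution:
  triangular load, peak 34 at the free end: 11w₀L⁴/(120EI) = 3290/EI
  point load 87 at a = 4.99: Pa²(3L − a)/(6EI) = 4372/EI
  δ_0 = 7662/EI
Tip deflection under a unit load at Q: L³/(3EI) = 61.73/EI.
Compatibility at Q: δ_0 − R_Q·δ_{QQ} = 0, so R_Q = 7662/61.73 = 124.1 kN.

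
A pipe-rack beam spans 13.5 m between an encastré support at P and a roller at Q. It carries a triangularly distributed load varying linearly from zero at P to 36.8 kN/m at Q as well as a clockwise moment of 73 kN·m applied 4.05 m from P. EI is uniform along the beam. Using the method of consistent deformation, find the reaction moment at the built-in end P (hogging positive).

M_P = 408.4 kN·m

Remove the prop at Q; the released (primary) structure is a cantilever built in at P.
Free-end deflection of the primary structure under the applied loading (downward +):
  triangular load, peak 36.8 at the free end: 11w₀L⁴/(120EI) = 112045/EI
  clockwise couple 73 at a = 4.05: M₀a(2L − a)/(2EI) = 3393/EI
  δ_0 = 115438/EI
Flexibility coefficient — unit upward force at Q: δ_{QQ} = L³/(3EI) = 820.1/EI.
Compatibility at Q: δ_0 − R_Q·δ_{QQ} = 0, so R_Q = 115438/820.1 = 140.8 kN.
Moment equilibrium about P: M_P = Σ(load moments about P) − R_Q·L = 2309 − 140.8×13.5 = 408.4 kN·m.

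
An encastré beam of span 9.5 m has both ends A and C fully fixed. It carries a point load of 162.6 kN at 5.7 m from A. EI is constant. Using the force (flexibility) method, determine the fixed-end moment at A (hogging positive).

M_A = 148.3 kN·m

Take the two fixed-end moments M_A, M_C as redundants; the released structure is the simple span AC.
Simple-span end rotations at A and C under the given loads:
  at A: point load 162.6 at a = 5.7: Pab(L + b)/(6LEI) = 821.8/EI
  at C: point load 162.6 at a = 5.7: Pab(L + a)/(6LEI) = 939.2/EI
  θ_A0 = 821.8/EI,  θ_C0 = 939.2/EI
Flexibility coefficients: a unit moment at one end gives L/(3EI) there and L/(6EI) at the far end, so f₁₁ = f₂₂ = 3.167/EI and f₁₂ = f₂₁ = 1.583/EI.
Compatibility — zero rotation at each built-in end:
  3.167 M_A + 1.583 M_C = 821.8
  1.583 M_A + 3.167 M_C = 939.2
Solving the pair gives M_A = 148.3 kN·m and M_C = 222.4 kN·m (hogging).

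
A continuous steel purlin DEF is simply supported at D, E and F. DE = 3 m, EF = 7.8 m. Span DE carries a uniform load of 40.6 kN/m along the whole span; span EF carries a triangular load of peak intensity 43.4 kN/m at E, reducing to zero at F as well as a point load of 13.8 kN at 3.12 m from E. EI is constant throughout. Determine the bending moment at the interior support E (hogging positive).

Take M_E as the redundant. Released structure: two simple spans DE and EF with a hinge at E.
Rotations at E on the released spans (each span's end-slope, ×1/EI):
  span DE: UDL 40.6: wL³/(24EI) = 45.67/EI
  span EF: triangular load, peak 43.4: w₀L³/(45EI) = 457.7/EI
  span EF: point load 13.8 at a = 3.12: Pab(L + b)/(6LEI) = 53.73/EI
  relative rotation θ_0 = (45.67 + 511.4)/EI = 557.1/EI
A unit hogging moment at E produces rotation L₁/(3EI) + L₂/(3EI) = 3.6/EI.
Slope continuity at E: θ_0 = M_E·3.6/EI, so M_E = 557.1/3.6 = 154.7 kN·m (hogging).

M_E = 154.7 kN·m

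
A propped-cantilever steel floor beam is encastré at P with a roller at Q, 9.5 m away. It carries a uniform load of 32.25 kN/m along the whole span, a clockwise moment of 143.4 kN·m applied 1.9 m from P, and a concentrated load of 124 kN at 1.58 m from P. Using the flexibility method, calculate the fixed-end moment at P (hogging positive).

M_P = 579.5 kN·m

Remove the prop at Q; the released (primary) structure is a cantilever built in at P.
Primary-structure tip deflection at Q by superposition:
  UDL 32.25: wL⁴/(8EI) = 32835/EI
  clockwise couple 143.4 at a = 1.9: M₀a(2L − a)/(2EI) = 2330/EI
  point load 124 at a = 1.58: Pa²(3L − a)/(6EI) = 1389/EI
  δ_0 = 36553/EI
Flexibility coefficient — unit upward force at Q: δ_{QQ} = L³/(3EI) = 285.8/EI.
The prop prevents deflection at Q: R_Q = δ_0/δ_{QQ} = 36553/285.8 = 127.9 kN.
Moment equilibrium about P: M_P = Σ(load moments about P) − R_Q·L = 1795 − 127.9×9.5 = 579.5 kN·m.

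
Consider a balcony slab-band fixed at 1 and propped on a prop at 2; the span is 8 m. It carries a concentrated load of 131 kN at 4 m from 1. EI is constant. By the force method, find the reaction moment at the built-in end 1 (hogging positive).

M_1 = 196.5 kN·m

Take the reaction at 2 as the redundant and release it; the primary structure is a cantilever fixed at 1.
Downward deflection at the released point 2 due to the loads:
  point load 131 at a = 4: Pa²(3L − a)/(6EI) = 6987/EI
Tip deflection under a unit load at 2: L³/(3EI) = 170.7/EI.
Compatibility at 2: δ_0 − R_2·δ_{22} = 0, so R_2 = 6987/170.7 = 40.94 kN.
Moment equilibrium about 1: M_1 = Σ(load moments about 1) − R_2·L = 524 − 40.94×8 = 196.5 kN·m.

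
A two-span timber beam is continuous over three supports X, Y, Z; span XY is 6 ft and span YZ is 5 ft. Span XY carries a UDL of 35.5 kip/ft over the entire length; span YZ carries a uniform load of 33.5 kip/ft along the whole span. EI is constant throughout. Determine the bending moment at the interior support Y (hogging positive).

M_Y = 134.7 kip·ft

Release continuity at Y by inserting a hinge; the redundant is the internal moment M_Y. The primary structure is two simply-supported spans XY and YZ.
Discontinuity in slope at Y on the released structure — sum the simple-span end rotations:
  span XY: UDL 35.5: wL³/(24EI) = 319.5/EI
  span YZ: UDL 33.5: wL³/(24EI) = 174.5/EI
  relative rotation θ_0 = (319.5 + 174.5)/EI = 494/EI
A unit hogging moment at Y produces rotation L₁/(3EI) + L₂/(3EI) = 3.667/EI.
Compatibility: M_Y·(L₁+L₂)/(3EI) = θ_0, giving M_Y = 134.7 kip·ft (hogging).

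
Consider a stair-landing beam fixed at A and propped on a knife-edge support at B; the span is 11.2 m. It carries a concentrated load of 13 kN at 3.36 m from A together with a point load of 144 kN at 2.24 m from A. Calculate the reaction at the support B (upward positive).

Choose R_B as the redundant. The primary structure is the cantilever fixed at A.
Deflection at B on the released cantilever, summing each load's contribution:
  point load 13 at a = 3.36: Pa²(3L − a)/(6EI) = 739.7/EI
  point load 144 at a = 2.24: Pa²(3L − a)/(6EI) = 3776/EI
  δ_0 = 4516/EI
Flexibility coefficient — unit upward force at B: δ_{BB} = L³/(3EI) = 468.3/EI.
The prop prevents deflection at B: R_B = δ_0/δ_{BB} = 4516/468.3 = 9.643 kN.

R_B = 9.643 kN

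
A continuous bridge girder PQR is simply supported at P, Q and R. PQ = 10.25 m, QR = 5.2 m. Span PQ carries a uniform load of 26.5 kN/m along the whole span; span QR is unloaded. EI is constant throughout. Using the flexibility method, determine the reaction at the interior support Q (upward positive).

R_Q = 202.7 kN

Insert a hinge at Q; M_Q is the redundant, and each span becomes simply supported.
End slopes at the hinge Q, treating each span as simply supported:
  span PQ: UDL 26.5: wL³/(24EI) = 1189/EI
  relative rotation θ_0 = (1189 + 0)/EI = 1189/EI
A unit hogging moment at Q produces rotation L₁/(3EI) + L₂/(3EI) = 5.15/EI.
Slope continuity at Q: θ_0 = M_Q·5.15/EI, so M_Q = 1189/5.15 = 230.9 kN·m (hogging).
Span PQ, ΣM about P with M_Q applied at Q: R_Q^{PQ}·10.25 = 1392 + 230.9, so R_Q^{PQ} = 158.3 kN and R_P = 271.6 − 158.3 = 113.3 kN.
Span QR, ΣM about R: R_Q^{QR}·5.2 = 0 + 230.9, so R_Q^{QR} = 44.4 kN and R_R = 0 − 44.4 = -44.4 kN.
R_Q = 158.3 + 44.4 = 202.7 kN.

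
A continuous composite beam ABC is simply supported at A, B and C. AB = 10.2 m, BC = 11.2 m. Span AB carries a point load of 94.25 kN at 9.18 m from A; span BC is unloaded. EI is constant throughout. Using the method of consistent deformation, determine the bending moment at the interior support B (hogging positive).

Release continuity at B by inserting a hinge; the redundant is the internal moment M_B. The primary structure is two simply-supported spans AB and BC.
Rotations at B on the released spans (each span's end-slope, ×1/EI):
  span AB: point load 94.25 at a = 9.18: Pab(L + a)/(6LEI) = 279.5/EI
  relative rotation θ_0 = (279.5 + 0)/EI = 279.5/EI
A unit hogging moment at B produces rotation L₁/(3EI) + L₂/(3EI) = 7.133/EI.
Compatibility: M_B·(L₁+L₂)/(3EI) = θ_0, giving M_B = 39.18 kN·m (hogging).

M_B = 39.18 kN·m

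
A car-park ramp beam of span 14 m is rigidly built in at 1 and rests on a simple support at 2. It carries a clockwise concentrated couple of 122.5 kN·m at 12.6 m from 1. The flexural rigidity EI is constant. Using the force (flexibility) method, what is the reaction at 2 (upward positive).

R_2 = 12.99 kN

Release the roller at 2. Primary structure: cantilever fixed at 1.
Free-end deflection of the primary structure under the applied loading (downward +):
  clockwise couple 122.5 at a = 12.6: M₀a(2L − a)/(2EI) = 11885/EI
Tip deflection under a unit load at 2: L³/(3EI) = 914.7/EI.
Compatibility at 2: δ_0 − R_2·δ_{22} = 0, so R_2 = 11885/914.7 = 12.99 kN.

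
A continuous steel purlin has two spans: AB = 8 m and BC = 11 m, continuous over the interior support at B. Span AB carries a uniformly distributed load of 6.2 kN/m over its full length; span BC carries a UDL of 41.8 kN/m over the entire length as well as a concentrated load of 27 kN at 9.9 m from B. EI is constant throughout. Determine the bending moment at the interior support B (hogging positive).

M_B = 395.4 kN·m

Release continuity at B by inserting a hinge; the redundant is the internal moment M_B. The primary structure is two simply-supported spans AB and BC.
End slopes at the hinge B, treating each span as simply supported:
  span AB: UDL 6.2: wL³/(24EI) = 132.3/EI
  span BC: UDL 41.8: wL³/(24EI) = 2318/EI
  span BC: point load 27 at a = 9.9: Pab(L + b)/(6LEI) = 53.91/EI
  relative rotation θ_0 = (132.3 + 2372)/EI = 2504/EI
A unit hogging moment at B produces rotation L₁/(3EI) + L₂/(3EI) = 6.333/EI.
Compatibility: M_B·(L₁+L₂)/(3EI) = θ_0, giving M_B = 395.4 kN·m (hogging).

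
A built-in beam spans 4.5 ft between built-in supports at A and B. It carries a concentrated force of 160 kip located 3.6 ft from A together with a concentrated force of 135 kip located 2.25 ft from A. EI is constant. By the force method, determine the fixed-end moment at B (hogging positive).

Take the two fixed-end moments M_A, M_B as redundants; the released structure is the simple span AB.
On the primary (simply-supported) span, the end slopes from the loading are:
  at A: point load 160 at a = 3.6: Pab(L + b)/(6LEI) = 103.7/EI
  at B: point load 160 at a = 3.6: Pab(L + a)/(6LEI) = 155.5/EI
  at A: point load 135 at a = 2.25: Pab(L + b)/(6LEI) = 170.9/EI
  at B: point load 135 at a = 2.25: Pab(L + a)/(6LEI) = 170.9/EI
  θ_A0 = 274.5/EI,  θ_B0 = 326.4/EI
Flexibility coefficients: a unit moment at one end gives L/(3EI) there and L/(6EI) at the far end, so f₁₁ = f₂₂ = 1.5/EI and f₁₂ = f₂₁ = 0.75/EI.
Compatibility — zero rotation at each built-in end:
  1.5 M_A + 0.75 M_B = 274.5
  0.75 M_A + 1.5 M_B = 326.4
Solving the pair gives M_A = 98.98 kip·ft and M_B = 168.1 kip·ft (hogging).

M_B = 168.1 kip·ft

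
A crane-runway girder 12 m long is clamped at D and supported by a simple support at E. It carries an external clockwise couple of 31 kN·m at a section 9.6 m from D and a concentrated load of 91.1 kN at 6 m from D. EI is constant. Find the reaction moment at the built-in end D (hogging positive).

Take the reaction at E as the redundant and release it; the primary structure is a cantilever fixed at D.
Downward deflection at the released point E due to the loads:
  clockwise couple 31 at a = 9.6: M₀a(2L − a)/(2EI) = 2143/EI
  point load 91.1 at a = 6: Pa²(3L − a)/(6EI) = 16398/EI
  δ_0 = 18541/EI
Tip deflection under a unit load at E: L³/(3EI) = 576/EI.
Compatibility at E: δ_0 − R_E·δ_{EE} = 0, so R_E = 18541/576 = 32.19 kN.
Moment equilibrium about D: M_D = Σ(load moments about D) − R_E·L = 577.6 − 32.19×12 = 191.3 kN·m.

M_D = 191.3 kN·m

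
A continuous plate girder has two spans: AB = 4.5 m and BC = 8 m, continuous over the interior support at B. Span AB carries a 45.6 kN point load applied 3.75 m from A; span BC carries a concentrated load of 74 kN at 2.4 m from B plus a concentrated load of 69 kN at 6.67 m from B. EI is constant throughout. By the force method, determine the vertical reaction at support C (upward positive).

Take M_B as the redundant. Released structure: two simple spans AB and BC with a hinge at B.
End slopes at the hinge B, treating each span as simply supported:
  span AB: point load 45.6 at a = 3.75: Pab(L + a)/(6LEI) = 39.19/EI
  span BC: point load 74 at a = 2.4: Pab(L + b)/(6LEI) = 281.8/EI
  span BC: point load 69 at a = 6.67: Pab(L + b)/(6LEI) = 119/EI
  relative rotation θ_0 = (39.19 + 400.8)/EI = 440/EI
A unit hogging moment at B produces rotation L₁/(3EI) + L₂/(3EI) = 4.167/EI.
Compatibility: M_B·(L₁+L₂)/(3EI) = θ_0, giving M_B = 105.6 kN·m (hogging).
Span BC, ΣM about C: R_B^{BC}·8 = 506.2 + 105.6, so R_B^{BC} = 76.47 kN and R_C = 143 − 76.47 = 66.53 kN.

R_C = 66.53 kN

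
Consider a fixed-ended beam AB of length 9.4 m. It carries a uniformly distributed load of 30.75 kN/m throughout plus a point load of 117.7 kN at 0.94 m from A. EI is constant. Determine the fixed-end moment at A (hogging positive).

Release both end moments; the primary structure is a simply-supported span AB with redundants M_A and M_B.
End rotations of the released simple span under the applied load (×1/EI):
  at A: UDL 30.75: wL³/(24EI) = 1064/EI
  at B: UDL 30.75: wL³/(24EI) = 1064/EI
  at A: point load 117.7 at a = 0.94: Pab(L + b)/(6LEI) = 296.4/EI
  at B: point load 117.7 at a = 0.94: Pab(L + a)/(6LEI) = 171.6/EI
  θ_A0 = 1361/EI,  θ_B0 = 1236/EI
Flexibility coefficients: a unit moment at one end gives L/(3EI) there and L/(6EI) at the far end, so f₁₁ = f₂₂ = 3.133/EI and f₁₂ = f₂₁ = 1.567/EI.
Compatibility — zero rotation at each built-in end:
  3.133 M_A + 1.567 M_B = 1361
  1.567 M_A + 3.133 M_B = 1236
Solving the pair gives M_A = 316 kN·m and M_B = 236.4 kN·m (hogging).

M_A = 316 kN·m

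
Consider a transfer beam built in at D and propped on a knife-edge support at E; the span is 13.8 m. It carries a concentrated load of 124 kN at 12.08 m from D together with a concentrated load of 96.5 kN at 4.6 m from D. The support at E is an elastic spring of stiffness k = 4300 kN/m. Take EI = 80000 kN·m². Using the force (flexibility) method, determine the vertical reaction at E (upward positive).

R_E = 112.8 kN

Choose R_E as the redundant. The primary structure is the cantilever fixed at D.
Primary-structure tip deflection at E by superposition:
  point load 124 at a = 12.08: Pa²(3L − a)/(6EI) = 88424/EI
  point load 96.5 at a = 4.6: Pa²(3L − a)/(6EI) = 12524/EI
  δ_0 = 100948/EI
Flexibility coefficient — unit upward force at E: δ_{EE} = L³/(3EI) = 876/EI.
With EI = 80000 kN·m²: δ_0 = 1.2618 m and δ_{EE} = 0.01095 m/kN.
Compatibility — the spring shortens by R_E/k under the reaction it provides: δ_0 − R_E·δ_{EE} = R_E/k. With 1/k = 0.000233 m/kN, R_E = δ_0 / (δ_{EE} + 1/k) = 1.2618 / (0.01095 + 0.000233) = 112.8 kN.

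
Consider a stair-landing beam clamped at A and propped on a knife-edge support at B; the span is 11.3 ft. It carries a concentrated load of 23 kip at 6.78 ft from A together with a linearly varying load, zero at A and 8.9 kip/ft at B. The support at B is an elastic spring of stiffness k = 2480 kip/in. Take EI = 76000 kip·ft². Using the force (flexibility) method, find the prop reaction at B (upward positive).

Release the roller at B. Primary structure: cantilever fixed at A.
Primary-structure tip deflection at B by superposition:
  point load 23 at a = 6.78: Pa²(3L − a)/(6EI) = 4779/EI
  triangular load, peak 8.9 at the free end: 11w₀L⁴/(120EI) = 13302/EI
  δ_0 = 18081/EI
Flexibility coefficient — unit upward force at B: δ_{BB} = L³/(3EI) = 481/EI.
With EI = 76000 kip·ft²: δ_0 = 0.23791 ft and δ_{BB} = 0.006328 ft/kip.
Compatibility — the spring shortens by R_B/k under the reaction it provides: δ_0 − R_B·δ_{BB} = R_B/k. With 1/k = 1/(2480×12) ft/kip = 0.000034 ft/kip, R_B = δ_0 / (δ_{BB} + 1/k) = 0.23791 / (0.006328 + 0.000034) = 37.39 kip.

R_B = 37.39 kip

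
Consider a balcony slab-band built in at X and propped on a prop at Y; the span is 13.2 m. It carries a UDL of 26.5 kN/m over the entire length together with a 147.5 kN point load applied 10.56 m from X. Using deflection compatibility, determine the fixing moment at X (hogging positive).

M_X = 764.1 kN·m

Take the reaction at Y as the redundant and release it; the primary structure is a cantilever fixed at X.
Primary-structure tip deflection at Y by superposition:
  UDL 26.5: wL⁴/(8EI) = 100566/EI
  point load 147.5 at a = 10.56: Pa²(3L − a)/(6EI) = 79610/EI
  δ_0 = 180176/EI
Flexibility coefficient — unit upward force at Y: δ_{YY} = L³/(3EI) = 766.7/EI.
The prop prevents deflection at Y: R_Y = δ_0/δ_{YY} = 180176/766.7 = 235 kN.
Moment equilibrium about X: M_X = Σ(load moments about X) − R_Y·L = 3866 − 235×13.2 = 764.1 kN·m.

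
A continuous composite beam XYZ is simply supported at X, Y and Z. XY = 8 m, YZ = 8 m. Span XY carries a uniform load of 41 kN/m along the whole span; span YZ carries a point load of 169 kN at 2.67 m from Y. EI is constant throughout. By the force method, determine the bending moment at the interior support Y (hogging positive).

M_Y = 289.2 kN·m

Take M_Y as the redundant. Released structure: two simple spans XY and YZ with a hinge at Y.
End slopes at the hinge Y, treating each span as simply supported:
  span XY: UDL 41: wL³/(24EI) = 874.7/EI
  span YZ: point load 169 at a = 2.67: Pab(L + b)/(6LEI) = 667.9/EI
  relative rotation θ_0 = (874.7 + 667.9)/EI = 1543/EI
A unit hogging moment at Y produces rotation L₁/(3EI) + L₂/(3EI) = 5.333/EI.
Slope continuity at Y: θ_0 = M_Y·5.333/EI, so M_Y = 1543/5.333 = 289.2 kN·m (hogging).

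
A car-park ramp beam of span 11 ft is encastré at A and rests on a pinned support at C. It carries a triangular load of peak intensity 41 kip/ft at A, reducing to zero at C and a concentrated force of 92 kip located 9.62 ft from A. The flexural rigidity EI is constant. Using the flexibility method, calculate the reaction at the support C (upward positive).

Take the reaction at C as the redundant and release it; the primary structure is a cantilever fixed at A.
Deflection at C on the released cantilever, summing each load's contribution:
  triangular load, peak 41 at the fixed end: w₀L⁴/(30EI) = 20009/EI
  point load 92 at a = 9.62: Pa²(3L − a)/(6EI) = 33177/EI
  δ_0 = 53186/EI
Tip deflection under a unit load at C: L³/(3EI) = 443.7/EI.
Compatibility at C: δ_0 − R_C·δ_{CC} = 0, so R_C = 53186/443.7 = 119.9 kip.

R_C = 119.9 kip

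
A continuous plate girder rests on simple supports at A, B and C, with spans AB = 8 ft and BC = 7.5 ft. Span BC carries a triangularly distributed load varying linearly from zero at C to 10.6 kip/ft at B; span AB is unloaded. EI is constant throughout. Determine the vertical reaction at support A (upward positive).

Insert a hinge at B; M_B is the redundant, and each span becomes simply supported.
Discontinuity in slope at B on the released structure — sum the simple-span end rotations:
  span BC: triangular load, peak 10.6: w₀L³/(45EI) = 99.38/EI
  relative rotation θ_0 = (0 + 99.38)/EI = 99.38/EI
A unit hogging moment at B produces rotation L₁/(3EI) + L₂/(3EI) = 5.167/EI.
Compatibility: M_B·(L₁+L₂)/(3EI) = θ_0, giving M_B = 19.23 kip·ft (hogging).
Span AB, ΣM about A with M_B applied at B: R_B^{AB}·8 = 0 + 19.23, so R_B^{AB} = 2.404 kip and R_A = 0 − 2.404 = -2.404 kip.

R_A = -2.404 kip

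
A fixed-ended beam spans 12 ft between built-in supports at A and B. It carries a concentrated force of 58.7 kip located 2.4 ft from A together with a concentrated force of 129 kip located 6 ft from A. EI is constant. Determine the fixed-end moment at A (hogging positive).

M_A = 283.7 kip·ft

Take the two fixed-end moments M_A, M_B as redundants; the released structure is the simple span AB.
End rotations of the released simple span under the applied load (×1/EI):
  at A: point load 58.7 at a = 2.4: Pab(L + b)/(6LEI) = 405.7/EI
  at B: point load 58.7 at a = 2.4: Pab(L + a)/(6LEI) = 270.5/EI
  at A: point load 129 at a = 6: Pab(L + b)/(6LEI) = 1161/EI
  at B: point load 129 at a = 6: Pab(L + a)/(6LEI) = 1161/EI
  θ_A0 = 1567/EI,  θ_B0 = 1431/EI
Flexibility coefficients: a unit moment at one end gives L/(3EI) there and L/(6EI) at the far end, so f₁₁ = f₂₂ = 4/EI and f₁₂ = f₂₁ = 2/EI.
Compatibility — zero rotation at each built-in end:
  4 M_A + 2 M_B = 1567
  2 M_A + 4 M_B = 1431
Solving the pair gives M_A = 283.7 kip·ft and M_B = 216 kip·ft (hogging).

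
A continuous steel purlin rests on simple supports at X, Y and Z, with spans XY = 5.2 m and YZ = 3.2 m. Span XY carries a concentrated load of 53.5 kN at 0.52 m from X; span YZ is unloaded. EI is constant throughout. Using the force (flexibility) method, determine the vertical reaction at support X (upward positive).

Insert a hinge at Y; M_Y is the redundant, and each span becomes simply supported.
Rotations at Y on the released spans (each span's end-slope, ×1/EI):
  span XY: point load 53.5 at a = 0.52: Pab(L + a)/(6LEI) = 23.87/EI
  relative rotation θ_0 = (23.87 + 0)/EI = 23.87/EI
A unit hogging moment at Y produces rotation L₁/(3EI) + L₂/(3EI) = 2.8/EI.
Compatibility: M_Y·(L₁+L₂)/(3EI) = θ_0, giving M_Y = 8.525 kN·m (hogging).
Span XY, ΣM about X with M_Y applied at Y: R_Y^{XY}·5.2 = 27.82 + 8.525, so R_Y^{XY} = 6.989 kN and R_X = 53.5 − 6.989 = 46.51 kN.

R_X = 46.51 kN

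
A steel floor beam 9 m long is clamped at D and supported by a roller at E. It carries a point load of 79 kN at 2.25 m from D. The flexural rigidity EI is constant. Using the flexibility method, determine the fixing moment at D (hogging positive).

M_D = 116.6 kN·m

Release the roller at E. Primary structure: cantilever fixed at D.
Free-end deflection of the primary structure under the applied loading (downward +):
  point load 79 at a = 2.25: Pa²(3L − a)/(6EI) = 1650/EI
Flexibility coefficient — unit upward force at E: δ_{EE} = L³/(3EI) = 243/EI.
Compatibility at E: δ_0 − R_E·δ_{EE} = 0, so R_E = 1650/243 = 6.789 kN.
Moment equilibrium about D: M_D = Σ(load moments about D) − R_E·L = 177.8 − 6.789×9 = 116.6 kN·m.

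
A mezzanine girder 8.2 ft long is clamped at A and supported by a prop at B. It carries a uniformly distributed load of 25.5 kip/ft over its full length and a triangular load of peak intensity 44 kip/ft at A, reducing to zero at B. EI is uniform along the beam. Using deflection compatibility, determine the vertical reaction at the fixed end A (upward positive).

Choose R_B as the redundant. The primary structure is the cantilever fixed at A.
Downward deflection at the released point B due to the loads:
  UDL 25.5: wL⁴/(8EI) = 14411/EI
  triangular load, peak 44 at the fixed end: w₀L⁴/(30EI) = 6631/EI
  δ_0 = 21043/EI
Tip deflection under a unit load at B: L³/(3EI) = 183.8/EI.
The prop prevents deflection at B: R_B = δ_0/δ_{BB} = 21043/183.8 = 114.5 kip.
Vertical equilibrium: R_A = ΣP − R_B = 389.5 − 114.5 = 275 kip.

R_A = 275 kip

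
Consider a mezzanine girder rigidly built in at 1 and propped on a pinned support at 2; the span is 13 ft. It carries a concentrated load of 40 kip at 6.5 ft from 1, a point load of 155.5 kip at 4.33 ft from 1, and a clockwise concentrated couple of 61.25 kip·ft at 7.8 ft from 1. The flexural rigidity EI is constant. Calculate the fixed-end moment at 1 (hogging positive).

Choose R_2 as the redundant. The primary structure is the cantilever fixed at 1.
Deflection at 2 on the released cantilever, summing each load's contribution:
  point load 40 at a = 6.5: Pa²(3L − a)/(6EI) = 9154/EI
  point load 155.5 at a = 4.33: Pa²(3L − a)/(6EI) = 16846/EI
  clockwise couple 61.25 at a = 7.8: M₀a(2L − a)/(2EI) = 4348/EI
  δ_0 = 30348/EI
Flexibility coefficient — unit upward force at 2: δ_{22} = L³/(3EI) = 732.3/EI.
Compatibility at 2: δ_0 − R_2·δ_{22} = 0, so R_2 = 30348/732.3 = 41.44 kip.
Moment equilibrium about 1: M_1 = Σ(load moments about 1) − R_2·L = 994.6 − 41.44×13 = 455.8 kip·ft.

M_1 = 455.8 kip·ft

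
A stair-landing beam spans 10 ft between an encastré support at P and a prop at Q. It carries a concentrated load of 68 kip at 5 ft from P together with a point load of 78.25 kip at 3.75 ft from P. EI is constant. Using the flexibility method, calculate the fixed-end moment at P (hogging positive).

Take the reaction at Q as the redundant and release it; the primary structure is a cantilever fixed at P.
Downward deflection at the released point Q due to the loads:
  point load 68 at a = 5: Pa²(3L − a)/(6EI) = 7083/EI
  point load 78.25 at a = 3.75: Pa²(3L − a)/(6EI) = 4814/EI
  δ_0 = 11898/EI
Flexibility coefficient — unit upward force at Q: δ_{QQ} = L³/(3EI) = 333.3/EI.
Compatibility at Q: δ_0 − R_Q·δ_{QQ} = 0, so R_Q = 11898/333.3 = 35.69 kip.
Moment equilibrium about P: M_P = Σ(load moments about P) − R_Q·L = 633.4 − 35.69×10 = 276.5 kip·ft.

M_P = 276.5 kip·ft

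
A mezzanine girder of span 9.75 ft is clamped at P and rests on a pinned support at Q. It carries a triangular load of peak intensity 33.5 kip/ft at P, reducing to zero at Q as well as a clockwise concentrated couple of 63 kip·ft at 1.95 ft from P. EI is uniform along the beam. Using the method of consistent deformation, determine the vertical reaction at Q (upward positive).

Take the reaction at Q as the redundant and release it; the primary structure is a cantilever fixed at P.
Deflection at Q on the released cantilever, summing each load's contribution:
  triangular load, peak 33.5 at the fixed end: w₀L⁴/(30EI) = 10091/EI
  clockwise couple 63 at a = 1.95: M₀a(2L − a)/(2EI) = 1078/EI
  δ_0 = 11169/EI
Tip deflection under a unit load at Q: L³/(3EI) = 309/EI.
Compatibility at Q: δ_0 − R_Q·δ_{QQ} = 0, so R_Q = 11169/309 = 36.15 kip.

R_Q = 36.15 kip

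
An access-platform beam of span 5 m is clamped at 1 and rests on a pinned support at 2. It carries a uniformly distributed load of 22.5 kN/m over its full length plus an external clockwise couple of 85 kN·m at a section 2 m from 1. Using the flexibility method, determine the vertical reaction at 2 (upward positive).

Choose R_2 as the redundant. The primary structure is the cantilever fixed at 1.
Deflection at 2 on the released cantilever, summing each load's contribution:
  UDL 22.5: wL⁴/(8EI) = 1758/EI
  clockwise couple 85 at a = 2: M₀a(2L − a)/(2EI) = 680/EI
  δ_0 = 2438/EI
Flexibility coefficient — unit upward force at 2: δ_{22} = L³/(3EI) = 41.67/EI.
The prop prevents deflection at 2: R_2 = δ_0/δ_{22} = 2438/41.67 = 58.51 kN.

R_2 = 58.51 kN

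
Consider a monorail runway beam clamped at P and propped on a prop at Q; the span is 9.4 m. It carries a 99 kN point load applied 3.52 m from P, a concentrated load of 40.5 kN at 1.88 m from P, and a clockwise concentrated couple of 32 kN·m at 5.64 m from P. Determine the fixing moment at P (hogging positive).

Release the roller at Q. Primary structure: cantilever fixed at P.
Downward deflection at the released point Q due to the loads:
  point load 99 at a = 3.52: Pa²(3L − a)/(6EI) = 5046/EI
  point load 40.5 at a = 1.88: Pa²(3L − a)/(6EI) = 627.9/EI
  clockwise couple 32 at a = 5.64: M₀a(2L − a)/(2EI) = 1188/EI
  δ_0 = 6861/EI
Flexibility coefficient — unit upward force at Q: δ_{QQ} = L³/(3EI) = 276.9/EI.
Compatibility at Q: δ_0 − R_Q·δ_{QQ} = 0, so R_Q = 6861/276.9 = 24.78 kN.
Moment equilibrium about P: M_P = Σ(load moments about P) − R_Q·L = 456.6 − 24.78×9.4 = 223.7 kN·m.

M_P = 223.7 kN·m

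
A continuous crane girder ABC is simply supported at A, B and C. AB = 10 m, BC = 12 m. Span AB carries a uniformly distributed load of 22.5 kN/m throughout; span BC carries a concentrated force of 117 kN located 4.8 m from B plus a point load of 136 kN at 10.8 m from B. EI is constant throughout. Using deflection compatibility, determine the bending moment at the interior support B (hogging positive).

Take M_B as the redundant. Released structure: two simple spans AB and BC with a hinge at B.
Rotations at B on the released spans (each span's end-slope, ×1/EI):
  span AB: UDL 22.5: wL³/(24EI) = 937.5/EI
  span BC: point load 117 at a = 4.8: Pab(L + b)/(6LEI) = 1078/EI
  span BC: point load 136 at a = 10.8: Pab(L + b)/(6LEI) = 323.1/EI
  relative rotation θ_0 = (937.5 + 1401)/EI = 2339/EI
A unit hogging moment at B produces rotation L₁/(3EI) + L₂/(3EI) = 7.333/EI.
Compatibility: M_B·(L₁+L₂)/(3EI) = θ_0, giving M_B = 318.9 kN·m (hogging).

M_B = 318.9 kN·m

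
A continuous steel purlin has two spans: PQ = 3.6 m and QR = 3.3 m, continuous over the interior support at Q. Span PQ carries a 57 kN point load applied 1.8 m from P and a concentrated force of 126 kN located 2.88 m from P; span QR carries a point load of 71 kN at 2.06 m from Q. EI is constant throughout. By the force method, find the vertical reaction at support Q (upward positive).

Release continuity at Q by inserting a hinge; the redundant is the internal moment M_Q. The primary structure is two simply-supported spans PQ and QR.
Discontinuity in slope at Q on the released structure — sum the simple-span end rotations:
  span PQ: point load 57 at a = 1.8: Pab(L + a)/(6LEI) = 46.17/EI
  span PQ: point load 126 at a = 2.88: Pab(L + a)/(6LEI) = 78.38/EI
  span QR: point load 71 at a = 2.06: Pab(L + b)/(6LEI) = 41.59/EI
  relative rotation θ_0 = (124.6 + 41.59)/EI = 166.1/EI
A unit hogging moment at Q produces rotation L₁/(3EI) + L₂/(3EI) = 2.3/EI.
Compatibility: M_Q·(L₁+L₂)/(3EI) = θ_0, giving M_Q = 72.23 kN·m (hogging).
Span PQ, ΣM about P with M_Q applied at Q: R_Q^{PQ}·3.6 = 465.5 + 72.23, so R_Q^{PQ} = 149.4 kN and R_P = 183 − 149.4 = 33.64 kN.
Span QR, ΣM about R: R_Q^{QR}·3.3 = 88.04 + 72.23, so R_Q^{QR} = 48.57 kN and R_R = 71 − 48.57 = 22.43 kN.
R_Q = 149.4 + 48.57 = 197.9 kN.

R_Q = 197.9 kN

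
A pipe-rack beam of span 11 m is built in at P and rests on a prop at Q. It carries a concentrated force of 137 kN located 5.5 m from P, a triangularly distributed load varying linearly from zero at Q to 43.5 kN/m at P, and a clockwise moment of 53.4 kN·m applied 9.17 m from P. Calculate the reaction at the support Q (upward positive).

Remove the prop at Q; the released (primary) structure is a cantilever built in at P.
Deflection at Q on the released cantilever, summing each load's contribution:
  point load 137 at a = 5.5: Pa²(3L − a)/(6EI) = 18994/EI
  triangular load, peak 43.5 at the fixed end: w₀L⁴/(30EI) = 21229/EI
  clockwise couple 53.4 at a = 9.17: M₀a(2L − a)/(2EI) = 3141/EI
  δ_0 = 43365/EI
Flexibility coefficient — unit upward force at Q: δ_{QQ} = L³/(3EI) = 443.7/EI.
The prop prevents deflection at Q: R_Q = δ_0/δ_{QQ} = 43365/443.7 = 97.74 kN.

R_Q = 97.74 kN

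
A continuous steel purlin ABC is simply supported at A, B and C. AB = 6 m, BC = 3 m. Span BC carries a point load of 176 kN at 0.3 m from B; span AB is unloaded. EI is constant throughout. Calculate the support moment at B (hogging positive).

M_B = 15.05 kN·m

Insert a hinge at B; M_B is the redundant, and each span becomes simply supported.
End slopes at the hinge B, treating each span as simply supported:
  span BC: point load 176 at a = 0.3: Pab(L + b)/(6LEI) = 45.14/EI
  relative rotation θ_0 = (0 + 45.14)/EI = 45.14/EI
A unit hogging moment at B produces rotation L₁/(3EI) + L₂/(3EI) = 3/EI.
Compatibility: M_B·(L₁+L₂)/(3EI) = θ_0, giving M_B = 15.05 kN·m (hogging).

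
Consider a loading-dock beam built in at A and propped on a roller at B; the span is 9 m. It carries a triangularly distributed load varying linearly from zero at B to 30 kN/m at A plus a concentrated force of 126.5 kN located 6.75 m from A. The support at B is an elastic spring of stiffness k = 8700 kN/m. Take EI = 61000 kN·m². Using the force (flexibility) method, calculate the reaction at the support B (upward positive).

Take the reaction at B as the redundant and release it; the primary structure is a cantilever fixed at A.
Primary-structure tip deflection at B by superposition:
  triangular load, peak 30 at the fixed end: w₀L⁴/(30EI) = 6561/EI
  point load 126.5 at a = 6.75: Pa²(3L − a)/(6EI) = 19452/EI
  δ_0 = 26013/EI
Tip deflection under a unit load at B: L³/(3EI) = 243/EI.
With EI = 61000 kN·m²: δ_0 = 0.42645 m and δ_{BB} = 0.003984 m/kN.
Compatibility — the spring shortens by R_B/k under the reaction it provides: δ_0 − R_B·δ_{BB} = R_B/k. With 1/k = 0.000115 m/kN, R_B = δ_0 / (δ_{BB} + 1/k) = 0.42645 / (0.003984 + 0.000115) = 104 kN.

R_B = 104 kN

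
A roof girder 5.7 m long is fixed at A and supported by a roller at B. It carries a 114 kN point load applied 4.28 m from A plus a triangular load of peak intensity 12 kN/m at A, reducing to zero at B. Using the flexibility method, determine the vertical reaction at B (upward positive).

Release the roller at B. Primary structure: cantilever fixed at A.
Primary-structure tip deflection at B by superposition:
  point load 114 at a = 4.28: Pa²(3L − a)/(6EI) = 4462/EI
  triangular load, peak 12 at the fixed end: w₀L⁴/(30EI) = 422.2/EI
  δ_0 = 4884/EI
Flexibility coefficient — unit upward force at B: δ_{BB} = L³/(3EI) = 61.73/EI.
The prop prevents deflection at B: R_B = δ_0/δ_{BB} = 4884/61.73 = 79.12 kN.

R_B = 79.12 kN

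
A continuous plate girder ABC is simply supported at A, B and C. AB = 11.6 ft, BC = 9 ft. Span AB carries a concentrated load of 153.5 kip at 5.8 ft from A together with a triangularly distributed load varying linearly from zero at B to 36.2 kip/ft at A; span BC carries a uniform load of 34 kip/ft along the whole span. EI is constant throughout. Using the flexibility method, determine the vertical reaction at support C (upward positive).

Release continuity at B by inserting a hinge; the redundant is the internal moment M_B. The primary structure is two simply-supported spans AB and BC.
Rotations at B on the released spans (each span's end-slope, ×1/EI):
  span AB: point load 153.5 at a = 5.8: Pab(L + a)/(6LEI) = 1291/EI
  span AB: triangular load, peak 36.2: 7w₀L³/(360EI) = 1099/EI
  span BC: UDL 34: wL³/(24EI) = 1033/EI
  relative rotation θ_0 = (2390 + 1033)/EI = 3422/EI
A unit hogging moment at B produces rotation L₁/(3EI) + L₂/(3EI) = 6.867/EI.
Compatibility: M_B·(L₁+L₂)/(3EI) = θ_0, giving M_B = 498.4 kip·ft (hogging).
Span BC, ΣM about C: R_B^{BC}·9 = 1377 + 498.4, so R_B^{BC} = 208.4 kip and R_C = 306 − 208.4 = 97.62 kip.

R_C = 97.62 kip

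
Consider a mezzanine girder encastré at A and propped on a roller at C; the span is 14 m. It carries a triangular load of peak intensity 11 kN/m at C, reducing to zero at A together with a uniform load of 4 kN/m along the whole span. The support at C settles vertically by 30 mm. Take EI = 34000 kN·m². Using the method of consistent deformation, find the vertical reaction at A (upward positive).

Release the roller at C. Primary structure: cantilever fixed at A.
Downward deflection at the released point C due to the loads:
  triangular load, peak 11 at the free end: 11w₀L⁴/(120EI) = 38736/EI
  UDL 4: wL⁴/(8EI) = 19208/EI
  δ_0 = 57944/EI
Tip deflection under a unit load at C: L³/(3EI) = 914.7/EI.
With EI = 34000 kN·m²: δ_0 = 1.7042 m and δ_{CC} = 0.026902 m/kN.
Compatibility — the beam at C must follow the support down by 0.03 m: δ_0 − R_C·δ_{CC} = 0.03, so R_C = (1.7042 − 0.03)/0.026902 = 62.23 kN.
Vertical equilibrium: R_A = ΣP − R_C = 133 − 62.23 = 70.77 kN.

R_A = 70.77 kN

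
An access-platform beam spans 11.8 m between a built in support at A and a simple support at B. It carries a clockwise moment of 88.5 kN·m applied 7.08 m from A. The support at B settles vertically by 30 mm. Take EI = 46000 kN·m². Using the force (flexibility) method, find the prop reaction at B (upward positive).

Release the roller at B. Primary structure: cantilever fixed at A.
Primary-structure tip deflection at B by superposition:
  clockwise couple 88.5 at a = 7.08: M₀a(2L − a)/(2EI) = 5176/EI
Tip deflection under a unit load at B: L³/(3EI) = 547.7/EI.
With EI = 46000 kN·m²: δ_0 = 0.11251 m and δ_{BB} = 0.011906 m/kN.
Compatibility — the beam at B must follow the support down by 0.03 m: δ_0 − R_B·δ_{BB} = 0.03, so R_B = (0.11251 − 0.03)/0.011906 = 6.93 kN.

R_B = 6.93 kN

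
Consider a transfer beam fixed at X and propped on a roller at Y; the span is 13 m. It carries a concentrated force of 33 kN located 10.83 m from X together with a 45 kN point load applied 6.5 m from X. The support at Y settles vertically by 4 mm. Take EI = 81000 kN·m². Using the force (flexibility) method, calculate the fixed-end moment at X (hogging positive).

M_X = 150.2 kN·m

Remove the prop at Y; the released (primary) structure is a cantilever built in at X.
Free-end deflection of the primary structure under the applied loading (downward +):
  point load 33 at a = 10.83: Pa²(3L − a)/(6EI) = 18172/EI
  point load 45 at a = 6.5: Pa²(3L − a)/(6EI) = 10298/EI
  δ_0 = 28471/EI
Flexibility coefficient — unit upward force at Y: δ_{YY} = L³/(3EI) = 732.3/EI.
With EI = 81000 kN·m²: δ_0 = 0.35149 m and δ_{YY} = 0.009041 m/kN.
Compatibility — the beam at Y must follow the support down by 0.004 m: δ_0 − R_Y·δ_{YY} = 0.004, so R_Y = (0.35149 − 0.004)/0.009041 = 38.43 kN.
Moment equilibrium about X: M_X = Σ(load moments about X) − R_Y·L = 649.9 − 38.43×13 = 150.2 kN·m.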